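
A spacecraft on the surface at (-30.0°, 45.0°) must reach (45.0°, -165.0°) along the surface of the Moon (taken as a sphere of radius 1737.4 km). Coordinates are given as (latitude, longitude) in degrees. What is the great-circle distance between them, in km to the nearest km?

4613 km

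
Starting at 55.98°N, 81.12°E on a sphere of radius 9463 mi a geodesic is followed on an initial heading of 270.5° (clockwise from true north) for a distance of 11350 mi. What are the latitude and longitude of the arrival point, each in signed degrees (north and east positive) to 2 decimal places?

Angular distance δ = d/R = 11350/9463 = 1.19941 rad; initial bearing θ = 4.7211 rad.
sin φ₂ = sin φ₁ cos δ + cos φ₁ sin δ cos θ = (0.8288)(0.3629) + (0.5595)(0.9318)(0.0087) = 0.3053, so φ₂ = 17.78°.
Δλ = atan2(sin θ sin δ cos φ₁, cos δ − sin φ₁ sin φ₂) = atan2(-0.5213, 0.1098) = -78.103°.
λ₂ = 81.120° − 78.103° = 3.02°.

17.78°, 3.02°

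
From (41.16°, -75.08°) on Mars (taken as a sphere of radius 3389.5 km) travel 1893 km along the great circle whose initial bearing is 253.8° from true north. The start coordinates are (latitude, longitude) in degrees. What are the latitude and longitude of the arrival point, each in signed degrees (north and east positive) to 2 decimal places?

Angular distance δ = d/R = 1893/3389.5 = 0.55849 rad; initial bearing θ = 4.4296 rad.
sin φ₂ = sin φ₁ cos δ + cos φ₁ sin δ cos θ = (0.6582)(0.8481) + (0.7529)(0.5299)(-0.2790) = 0.4469, so φ₂ = 26.54°.
Δλ = atan2(sin θ sin δ cos φ₁, cos δ − sin φ₁ sin φ₂) = atan2(-0.3831, 0.5540) = -34.668°.
λ₂ = -75.080° − 34.668° = -109.75°.

26.54°, -109.75°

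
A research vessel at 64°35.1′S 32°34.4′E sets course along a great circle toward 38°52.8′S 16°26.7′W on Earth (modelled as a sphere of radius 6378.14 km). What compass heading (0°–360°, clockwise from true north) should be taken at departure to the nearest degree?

288°

With φ₁ = -1.1272, φ₂ = -0.6786, Δλ = -0.8555 rad, the forward-azimuth formula gives
θ = atan2( sin Δλ cos φ₂ , cos φ₁ sin φ₂ − sin φ₁ cos φ₂ cos Δλ ) = atan2(-0.5877, 0.1917) = -71.93°.
Adding 360° brings this into [0°, 360°): 288°.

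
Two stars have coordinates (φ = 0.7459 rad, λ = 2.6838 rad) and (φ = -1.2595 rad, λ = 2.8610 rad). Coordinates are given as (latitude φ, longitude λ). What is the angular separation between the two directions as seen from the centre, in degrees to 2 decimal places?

115.12°

In radians: φ₁ = 0.7459, φ₂ = -1.2595, Δλ = 10.153° = 0.1772 rad.
cos c = sin φ₁ sin φ₂ + cos φ₁ cos φ₂ cos Δλ = (0.6786)(-0.9519) + (0.7345)(0.3063)(0.9843) = -0.42457,
so c = arccos(-0.42457) = 2.00929 rad.
So the angular separation is 115.12°.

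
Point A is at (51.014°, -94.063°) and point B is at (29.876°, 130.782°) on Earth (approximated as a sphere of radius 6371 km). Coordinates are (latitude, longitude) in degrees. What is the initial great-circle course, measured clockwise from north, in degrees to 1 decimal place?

With φ₁ = 0.8904, φ₂ = 0.5214, Δλ = -2.3589 rad, the forward-azimuth formula gives
θ = atan2( sin Δλ cos φ₂ , cos φ₁ sin φ₂ − sin φ₁ cos φ₂ cos Δλ ) = atan2(-0.6115, 0.7913) = -37.70°.
Adding 360° brings this into [0°, 360°): 322.3°.

322.3°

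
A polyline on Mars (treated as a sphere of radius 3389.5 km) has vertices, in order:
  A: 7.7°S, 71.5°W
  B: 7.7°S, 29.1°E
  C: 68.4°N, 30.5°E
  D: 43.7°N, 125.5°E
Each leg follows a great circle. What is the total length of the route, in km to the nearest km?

13442 km

Leg A→B: central angle 1.7342 rad, distance 5878.1 km.
Leg B→C: central angle 1.3283 rad, distance 4502.3 km.
Leg C→D: central angle 0.9031 rad, distance 3061.1 km.
Total: 5878.1 + 4502.3 + 3061.1 ≈ 13442 km.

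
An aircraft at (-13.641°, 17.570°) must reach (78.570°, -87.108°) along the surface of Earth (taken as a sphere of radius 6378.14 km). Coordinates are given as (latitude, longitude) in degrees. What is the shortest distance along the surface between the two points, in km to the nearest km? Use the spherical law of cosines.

11829 km

Let φ₁ = -0.2381 rad, φ₂ = 1.3713 rad, and Δλ = -1.8270 rad.
cos c = sin φ₁ sin φ₂ + cos φ₁ cos φ₂ cos Δλ = (-0.2358)(0.9802) + (0.9718)(0.1982)(-0.2534) = -0.27996,
so c = arccos(-0.27996) = 1.85455 rad.
Distance = R·c = 6378.14 × 1.8545 ≈ 11829 km.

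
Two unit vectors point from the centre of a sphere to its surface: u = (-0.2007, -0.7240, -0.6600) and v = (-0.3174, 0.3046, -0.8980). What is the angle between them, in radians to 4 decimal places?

u·v = 0.4359; |u| = 1.0000, |v| = 1.0000.
cos θ = (u·v)/(|u||v|) = 0.4359, so θ = 1.1198 rad.

1.1198 rad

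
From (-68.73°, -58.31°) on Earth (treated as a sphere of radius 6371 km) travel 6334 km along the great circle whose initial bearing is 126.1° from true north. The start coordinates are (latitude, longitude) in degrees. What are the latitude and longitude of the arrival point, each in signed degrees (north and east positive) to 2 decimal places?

-43.41°, 52.87°

Angular distance δ = d/R = 6334/6371 = 0.99419 rad; initial bearing θ = 2.2009 rad.
sin φ₂ = sin φ₁ cos δ + cos φ₁ sin δ cos θ = (-0.9319)(0.5452) + (0.3628)(0.8383)(-0.5892) = -0.6872, so φ₂ = -43.41°.
Δλ = atan2(sin θ sin δ cos φ₁, cos δ − sin φ₁ sin φ₂) = atan2(0.2457, -0.0952) = 111.184°.
λ₂ = -58.310° + 111.184° = 52.87°.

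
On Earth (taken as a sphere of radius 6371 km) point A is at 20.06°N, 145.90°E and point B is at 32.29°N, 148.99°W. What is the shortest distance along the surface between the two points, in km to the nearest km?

6543 km

Let φ₁ = 0.3501 rad, φ₂ = 0.5636 rad, and Δλ = 1.1364 rad.
Haversine: a = sin²(Δφ/2) + cos φ₁ cos φ₂ sin²(Δλ/2) = 0.0113 + (0.9393)(0.8454)(0.2896) = 0.24128.
Central angle c = 2·arcsin(√a) = 1.02694 rad.
Distance = R·c = 6371 × 1.0269 ≈ 6543 km.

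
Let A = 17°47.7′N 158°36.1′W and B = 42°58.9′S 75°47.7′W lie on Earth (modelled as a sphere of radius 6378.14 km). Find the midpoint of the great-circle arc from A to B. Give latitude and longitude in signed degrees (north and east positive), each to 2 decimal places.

-16.48°, -123.79°

Central angle δ = 1.6922 rad. Interpolating on the sphere with fraction f = 0.5:
P = [sin((1−f)δ)·A + sin(fδ)·B] / sin δ = 0.7543·A + 0.7543·B in Cartesian coordinates,
giving P = (-0.5333, -0.7970, -0.2837), i.e. latitude -16.48°, longitude -123.79°.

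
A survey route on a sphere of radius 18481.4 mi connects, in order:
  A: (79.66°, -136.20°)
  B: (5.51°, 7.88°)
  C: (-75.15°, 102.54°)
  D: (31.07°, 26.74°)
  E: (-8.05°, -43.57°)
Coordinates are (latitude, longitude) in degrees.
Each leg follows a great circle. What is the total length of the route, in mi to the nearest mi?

123701 mi

Leg A→B: central angle 1.6210 rad, distance 29959.1 mi.
Leg B→C: central angle 1.6846 rad, distance 31133.4 mi.
Leg C→D: central angle 2.0320 rad, distance 37553.6 mi.
Leg D→E: central angle 1.3557 rad, distance 25054.5 mi.
Total: 29959.1 + 31133.4 + 37553.6 + 25054.5 ≈ 123701 mi.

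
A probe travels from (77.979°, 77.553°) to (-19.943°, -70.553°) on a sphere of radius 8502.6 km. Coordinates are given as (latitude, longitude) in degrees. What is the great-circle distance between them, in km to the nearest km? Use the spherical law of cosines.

In radians: φ₁ = 1.3610, φ₂ = -0.3481, Δλ = -148.106° = -2.5849 rad.
cos c = sin φ₁ sin φ₂ + cos φ₁ cos φ₂ cos Δλ = (0.9781)(-0.3411) + (0.2083)(0.9400)(-0.8490) = -0.49983,
so c = arccos(-0.49983) = 2.09420 rad.
Distance = R·c = 8502.6 × 2.0942 ≈ 17806 km.

17806 km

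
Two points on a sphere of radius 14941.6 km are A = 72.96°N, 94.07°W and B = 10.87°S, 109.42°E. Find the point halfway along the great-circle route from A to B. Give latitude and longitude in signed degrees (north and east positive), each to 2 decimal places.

46.72°, 118.72°

The central angle between A and B is δ = 2.0311 rad.
With f = 0.5, the slerp weights are sin((1−f)δ)/sin δ = 0.9485 and sin(fδ)/sin δ = 0.9485.
Weighted sum of the unit vectors: (0.9485)·(-0.0208,-0.2923,0.9561) + (0.9485)·(-0.3265,0.9262,-0.1886) = (-0.3294, 0.6012, 0.7280).
Converting back: φ = atan2(z, √(x²+y²)) = 46.72°, λ = atan2(y, x) = 118.72°.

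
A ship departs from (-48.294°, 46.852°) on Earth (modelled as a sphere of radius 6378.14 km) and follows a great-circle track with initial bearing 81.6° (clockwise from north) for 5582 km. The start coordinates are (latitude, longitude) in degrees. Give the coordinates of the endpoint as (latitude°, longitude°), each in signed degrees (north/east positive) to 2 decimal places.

-23.82°, 102.96°

Angular distance δ = d/R = 5582/6378.14 = 0.87518 rad; initial bearing θ = 1.4242 rad.
sin φ₂ = sin φ₁ cos δ + cos φ₁ sin δ cos θ = (-0.7466)(0.6409) + (0.6653)(0.7677)(0.1461) = -0.4038, so φ₂ = -23.82°.
Δλ = atan2(sin θ sin δ cos φ₁, cos δ − sin φ₁ sin φ₂) = atan2(0.5052, 0.3394) = 56.111°.
λ₂ = 46.852° + 56.111° = 102.96°.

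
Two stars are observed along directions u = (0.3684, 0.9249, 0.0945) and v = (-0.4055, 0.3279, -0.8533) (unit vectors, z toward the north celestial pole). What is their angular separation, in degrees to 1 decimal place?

85.8°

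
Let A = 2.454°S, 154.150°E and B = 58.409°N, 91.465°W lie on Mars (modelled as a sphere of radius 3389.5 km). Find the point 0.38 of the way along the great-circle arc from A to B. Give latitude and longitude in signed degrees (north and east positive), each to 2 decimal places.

31.53°, 175.87°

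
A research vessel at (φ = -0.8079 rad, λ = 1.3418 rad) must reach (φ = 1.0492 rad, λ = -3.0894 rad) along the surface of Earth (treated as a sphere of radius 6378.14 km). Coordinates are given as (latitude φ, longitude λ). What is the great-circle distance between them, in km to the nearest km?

In radians: φ₁ = -0.8079, φ₂ = 1.0492, Δλ = 106.111° = 1.8520 rad.
cos c = sin φ₁ sin φ₂ + cos φ₁ cos φ₂ cos Δλ = (-0.7228)(0.8670) + (0.6910)(0.4983)(-0.2775) = -0.72226,
so c = arccos(-0.72226) = 2.37787 rad.
Distance = R·c = 6378.14 × 2.3779 ≈ 15166 km.

15166 km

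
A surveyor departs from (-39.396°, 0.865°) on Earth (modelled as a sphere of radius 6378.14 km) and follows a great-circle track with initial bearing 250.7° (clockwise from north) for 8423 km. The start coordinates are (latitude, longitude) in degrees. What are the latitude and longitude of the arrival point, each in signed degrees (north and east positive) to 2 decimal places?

-23.87°, -89.88°

Angular distance δ = d/R = 8423/6378.14 = 1.32060 rad; initial bearing θ = 4.3755 rad.
sin φ₂ = sin φ₁ cos δ + cos φ₁ sin δ cos θ = (-0.6347)(0.2476) + (0.7728)(0.9689)(-0.3305) = -0.4046, so φ₂ = -23.87°.
Δλ = atan2(sin θ sin δ cos φ₁, cos δ − sin φ₁ sin φ₂) = atan2(-0.7066, -0.0092) = -90.746°.
λ₂ = 0.865° − 90.746° = -89.88°.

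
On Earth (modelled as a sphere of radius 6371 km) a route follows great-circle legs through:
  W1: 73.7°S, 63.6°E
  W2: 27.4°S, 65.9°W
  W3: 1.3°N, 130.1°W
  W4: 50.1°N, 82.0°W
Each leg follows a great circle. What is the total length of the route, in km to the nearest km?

22795 km

Leg W1→W2: central angle 1.2837 rad, distance 8178.2 km.
Leg W2→W3: central angle 1.1855 rad, distance 7552.6 km.
Leg W3→W4: central angle 1.1089 rad, distance 7064.6 km.
Total: 8178.2 + 7552.6 + 7064.6 ≈ 22795 km.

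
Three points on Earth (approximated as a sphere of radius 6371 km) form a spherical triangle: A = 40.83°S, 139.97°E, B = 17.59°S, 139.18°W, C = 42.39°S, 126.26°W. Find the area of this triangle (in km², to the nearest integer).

12802817 km²

Side lengths (central angles): a = 0.4736, b = 1.1549, c = 1.2532 rad; semiperimeter s = 1.4408.
By l'Huilier's theorem, tan(E/4) = √[tan(s/2) tan((s−a)/2) tan((s−b)/2) tan((s−c)/2)], giving spherical excess E = 0.3154 rad.
Area = E·R² = 0.3154 × (6371)² ≈ 12802817 km².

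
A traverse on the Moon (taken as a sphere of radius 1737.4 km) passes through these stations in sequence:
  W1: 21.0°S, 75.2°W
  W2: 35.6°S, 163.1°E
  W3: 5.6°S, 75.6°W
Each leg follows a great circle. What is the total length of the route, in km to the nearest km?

Leg W1→W2: central angle 1.7622 rad, distance 3061.7 km.
Leg W2→W3: central angle 1.9429 rad, distance 3375.6 km.
Total: 3061.7 + 3375.6 ≈ 6437 km.

6437 km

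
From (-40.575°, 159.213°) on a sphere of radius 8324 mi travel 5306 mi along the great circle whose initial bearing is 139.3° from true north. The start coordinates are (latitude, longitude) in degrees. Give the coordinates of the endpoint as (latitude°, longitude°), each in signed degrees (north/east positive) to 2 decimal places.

Angular distance δ = d/R = 5306/8324 = 0.63743 rad; initial bearing θ = 2.4312 rad.
sin φ₂ = sin φ₁ cos δ + cos φ₁ sin δ cos θ = (-0.6504)(0.8036) + (0.7596)(0.5951)(-0.7581) = -0.8654, so φ₂ = -59.93°.
Δλ = atan2(sin θ sin δ cos φ₁, cos δ − sin φ₁ sin φ₂) = atan2(0.2948, 0.2407) = 50.764°.
λ₂ = 159.213° + 50.764° = 209.98° → -150.02° after wrapping to (−180°, 180°].

-59.93°, -150.02°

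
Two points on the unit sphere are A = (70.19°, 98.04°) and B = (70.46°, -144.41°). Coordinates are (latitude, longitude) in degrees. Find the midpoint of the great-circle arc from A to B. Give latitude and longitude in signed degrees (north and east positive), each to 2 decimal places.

Central angle δ = 0.5841 rad. Interpolating on the sphere with fraction f = 0.5:
P = [sin((1−f)δ)·A + sin(fδ)·B] / sin δ = 0.5221·A + 0.5221·B in Cartesian coordinates,
giving P = (-0.1668, 0.0736, 0.9832), i.e. latitude 79.50°, longitude 156.19°.

79.50°, 156.19°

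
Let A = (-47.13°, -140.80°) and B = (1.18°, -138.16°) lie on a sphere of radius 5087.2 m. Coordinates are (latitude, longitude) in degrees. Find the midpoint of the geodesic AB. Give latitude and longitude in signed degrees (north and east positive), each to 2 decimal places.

Central angle δ = 0.8441 rad. Interpolating on the sphere with fraction f = 0.5:
P = [sin((1−f)δ)·A + sin(fδ)·B] / sin δ = 0.5481·A + 0.5481·B in Cartesian coordinates,
giving P = (-0.6972, -0.6012, -0.3904), i.e. latitude -22.98°, longitude -139.23°.

-22.98°, -139.23°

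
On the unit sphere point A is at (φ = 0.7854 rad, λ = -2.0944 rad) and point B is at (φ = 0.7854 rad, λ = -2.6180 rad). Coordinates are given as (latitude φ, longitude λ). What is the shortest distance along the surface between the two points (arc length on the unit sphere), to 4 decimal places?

0.3681

Let φ₁ = 0.7854 rad, φ₂ = 0.7854 rad, and Δλ = -0.5236 rad.
cos c = sin φ₁ sin φ₂ + cos φ₁ cos φ₂ cos Δλ = (0.7071)(0.7071) + (0.7071)(0.7071)(0.8660) = 0.93301,
so c = arccos(0.93301) = 0.36810 rad.
On the unit sphere the arc length equals the central angle: 0.3681.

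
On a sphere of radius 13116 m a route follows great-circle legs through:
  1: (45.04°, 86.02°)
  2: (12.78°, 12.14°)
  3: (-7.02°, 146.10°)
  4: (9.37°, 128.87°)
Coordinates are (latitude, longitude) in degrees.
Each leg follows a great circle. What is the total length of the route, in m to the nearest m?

52129 m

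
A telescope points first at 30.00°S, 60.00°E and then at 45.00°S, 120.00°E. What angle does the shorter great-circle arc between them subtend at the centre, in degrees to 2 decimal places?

48.72°

Let φ₁ = -0.5236 rad, φ₂ = -0.7854 rad, and Δλ = 1.0472 rad.
Haversine: a = sin²(Δφ/2) + cos φ₁ cos φ₂ sin²(Δλ/2) = 0.0170 + (0.8660)(0.7071)(0.2500) = 0.17013.
Central angle c = 2·arcsin(√a) = 0.85032 rad.
So the angular separation is 48.72°.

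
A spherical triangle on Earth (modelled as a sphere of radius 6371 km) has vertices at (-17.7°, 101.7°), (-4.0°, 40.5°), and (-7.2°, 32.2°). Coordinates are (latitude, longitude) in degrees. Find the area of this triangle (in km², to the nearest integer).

2462433 km²

Side lengths (central angles): a = 0.1546, b = 1.1928, c = 1.0712 rad; semiperimeter s = 1.2093.
By l'Huilier's theorem, tan(E/4) = √[tan(s/2) tan((s−a)/2) tan((s−b)/2) tan((s−c)/2)], giving spherical excess E = 0.0607 rad.
Area = E·R² = 0.0607 × (6371)² ≈ 2462433 km².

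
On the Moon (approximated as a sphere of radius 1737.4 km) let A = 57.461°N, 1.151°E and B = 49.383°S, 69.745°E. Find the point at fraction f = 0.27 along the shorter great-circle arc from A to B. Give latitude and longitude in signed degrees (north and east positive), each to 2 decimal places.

The central angle between A and B is δ = 2.1085 rad.
With f = 0.27, the slerp weights are sin((1−f)δ)/sin δ = 1.1637 and sin(fδ)/sin δ = 0.6276.
Weighted sum of the unit vectors: (1.1637)·(0.5378,0.0108,0.8430) + (0.6276)·(0.2254,0.6107,-0.7591) = (0.7672, 0.3959, 0.5046).
Converting back: φ = atan2(z, √(x²+y²)) = 30.31°, λ = atan2(y, x) = 27.29°.

30.31°, 27.29°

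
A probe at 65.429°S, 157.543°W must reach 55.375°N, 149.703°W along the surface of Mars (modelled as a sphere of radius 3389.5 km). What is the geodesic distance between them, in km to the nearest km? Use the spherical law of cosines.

With latitudes φ₁ = -65.429°, φ₂ = 55.375° and longitude difference Δλ = 7.840°:
cos c = sin φ₁ sin φ₂ + cos φ₁ cos φ₂ cos Δλ = (-0.9094)(0.8229) + (0.4158)(0.5682)(0.9907) = -0.51431,
so c = arccos(-0.51431) = 2.11100 rad.
Distance = R·c = 3389.5 × 2.1110 ≈ 7155 km.

7155 km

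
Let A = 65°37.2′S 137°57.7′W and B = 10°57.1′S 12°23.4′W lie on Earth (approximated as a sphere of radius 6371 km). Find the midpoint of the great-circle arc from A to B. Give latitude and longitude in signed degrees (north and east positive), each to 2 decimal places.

-53.51°, -36.75°

The central angle between A and B is δ = 1.6336 rad.
With f = 0.5, the slerp weights are sin((1−f)δ)/sin δ = 0.7304 and sin(fδ)/sin δ = 0.7304.
Weighted sum of the unit vectors: (0.7304)·(-0.3066,-0.2764,-0.9108) + (0.7304)·(0.9589,-0.2107,-0.1900) = (0.4765, -0.3557, -0.8040).
Converting back: φ = atan2(z, √(x²+y²)) = -53.51°, λ = atan2(y, x) = -36.75°.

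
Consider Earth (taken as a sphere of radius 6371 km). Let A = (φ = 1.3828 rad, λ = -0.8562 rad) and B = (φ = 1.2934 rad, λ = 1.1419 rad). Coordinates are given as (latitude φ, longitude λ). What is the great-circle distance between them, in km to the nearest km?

2506 km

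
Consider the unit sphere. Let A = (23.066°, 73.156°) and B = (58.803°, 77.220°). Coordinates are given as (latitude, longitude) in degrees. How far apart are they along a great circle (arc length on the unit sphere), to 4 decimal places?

Let φ₁ = 0.4026 rad, φ₂ = 1.0263 rad, and Δλ = 0.0709 rad.
cos c = sin φ₁ sin φ₂ + cos φ₁ cos φ₂ cos Δλ = (0.3918)(0.8554) + (0.9201)(0.5180)(0.9975) = 0.81051,
so c = arccos(0.81051) = 0.62578 rad.
On the unit sphere the arc length equals the central angle: 0.6258.

0.6258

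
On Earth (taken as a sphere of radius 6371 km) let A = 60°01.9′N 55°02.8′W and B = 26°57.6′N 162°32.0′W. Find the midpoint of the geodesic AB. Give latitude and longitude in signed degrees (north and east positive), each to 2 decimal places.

Central angle δ = 1.3088 rad. Interpolating on the sphere with fraction f = 0.5:
P = [sin((1−f)δ)·A + sin(fδ)·B] / sin δ = 0.6302·A + 0.6302·B in Cartesian coordinates,
giving P = (-0.3555, -0.4266, 0.8317), i.e. latitude 56.27°, longitude -129.80°.

56.27°, -129.80°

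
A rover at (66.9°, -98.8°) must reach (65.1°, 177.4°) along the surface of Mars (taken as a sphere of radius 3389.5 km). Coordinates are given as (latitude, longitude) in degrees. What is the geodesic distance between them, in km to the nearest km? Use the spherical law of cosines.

Let φ₁ = 1.1676 rad, φ₂ = 1.1362 rad, and Δλ = -1.4626 rad.
cos c = sin φ₁ sin φ₂ + cos φ₁ cos φ₂ cos Δλ = (0.9198)(0.9070) + (0.3923)(0.4210)(0.1080) = 0.85216,
so c = arccos(0.85216) = 0.55070 rad.
Distance = R·c = 3389.5 × 0.5507 ≈ 1867 km.

1867 km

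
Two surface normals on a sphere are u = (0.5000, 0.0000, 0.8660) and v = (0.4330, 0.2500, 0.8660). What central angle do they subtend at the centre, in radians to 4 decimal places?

u·v = 0.9665; |u| = 1.0000, |v| = 1.0000.
cos θ = (u·v)/(|u||v|) = 0.9665, so θ = 0.2596 rad.

0.2596 rad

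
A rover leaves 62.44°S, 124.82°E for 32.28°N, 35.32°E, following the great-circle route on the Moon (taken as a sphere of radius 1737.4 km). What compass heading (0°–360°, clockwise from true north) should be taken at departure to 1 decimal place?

286.7°

With φ₁ = -1.0898, φ₂ = 0.5634, Δλ = -1.5621 rad, the forward-azimuth formula gives
θ = atan2( sin Δλ cos φ₂ , cos φ₁ sin φ₂ − sin φ₁ cos φ₂ cos Δλ ) = atan2(-0.8454, 0.2536) = -73.30°.
Adding 360° brings this into [0°, 360°): 286.7°.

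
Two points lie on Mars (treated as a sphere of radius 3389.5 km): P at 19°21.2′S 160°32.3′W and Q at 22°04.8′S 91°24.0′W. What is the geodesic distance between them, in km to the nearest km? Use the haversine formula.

Let φ₁ = -0.3378 rad, φ₂ = -0.3854 rad, and Δλ = 1.2067 rad.
Haversine: a = sin²(Δφ/2) + cos φ₁ cos φ₂ sin²(Δλ/2) = 0.0006 + (0.9435)(0.9267)(0.3219) = 0.28204.
Central angle c = 2·arcsin(√a) = 1.11974 rad.
Distance = R·c = 3389.5 × 1.1197 ≈ 3795 km.

3795 km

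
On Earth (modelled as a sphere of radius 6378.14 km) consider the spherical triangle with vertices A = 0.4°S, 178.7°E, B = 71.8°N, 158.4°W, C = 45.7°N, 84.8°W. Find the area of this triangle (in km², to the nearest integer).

23409704 km²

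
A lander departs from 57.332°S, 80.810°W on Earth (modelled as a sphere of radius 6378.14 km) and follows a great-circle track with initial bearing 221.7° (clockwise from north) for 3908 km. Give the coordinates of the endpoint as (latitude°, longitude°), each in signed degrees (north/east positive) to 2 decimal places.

Angular distance δ = d/R = 3908/6378.14 = 0.61272 rad; initial bearing θ = 3.8694 rad.
sin φ₂ = sin φ₁ cos δ + cos φ₁ sin δ cos θ = (-0.8418)(0.8181) + (0.5398)(0.5751)(-0.7466) = -0.9204, so φ₂ = -66.99°.
Δλ = atan2(sin θ sin δ cos φ₁, cos δ − sin φ₁ sin φ₂) = atan2(-0.2065, 0.0432) = -78.172°.
λ₂ = -80.810° − 78.172° = -158.98°.

-66.99°, -158.98°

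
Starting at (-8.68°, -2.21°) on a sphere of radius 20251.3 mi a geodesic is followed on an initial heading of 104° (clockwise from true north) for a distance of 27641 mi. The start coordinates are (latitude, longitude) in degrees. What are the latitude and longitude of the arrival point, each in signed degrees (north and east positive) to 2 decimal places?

Angular distance δ = d/R = 27641/20251.3 = 1.36490 rad; initial bearing θ = 1.8151 rad.
sin φ₂ = sin φ₁ cos δ + cos φ₁ sin δ cos θ = (-0.1509)(0.2044) + (0.9885)(0.9789)(-0.2419) = -0.2650, so φ₂ = -15.36°.
Δλ = atan2(sin θ sin δ cos φ₁, cos δ − sin φ₁ sin φ₂) = atan2(0.9389, 0.1645) = 80.065°.
λ₂ = -2.210° + 80.065° = 77.86°.

-15.36°, 77.86°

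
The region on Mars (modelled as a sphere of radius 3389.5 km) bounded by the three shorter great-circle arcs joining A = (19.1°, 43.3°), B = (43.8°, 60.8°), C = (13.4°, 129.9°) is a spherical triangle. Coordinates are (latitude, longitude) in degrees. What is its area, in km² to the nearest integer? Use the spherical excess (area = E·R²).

3516150 km²

Side lengths (central angles): a = 1.1474, b = 1.4401, c = 0.5013 rad; semiperimeter s = 1.5444.
By l'Huilier's theorem, tan(E/4) = √[tan(s/2) tan((s−a)/2) tan((s−b)/2) tan((s−c)/2)], giving spherical excess E = 0.3061 rad.
Area = E·R² = 0.3061 × (3389.5)² ≈ 3516150 km².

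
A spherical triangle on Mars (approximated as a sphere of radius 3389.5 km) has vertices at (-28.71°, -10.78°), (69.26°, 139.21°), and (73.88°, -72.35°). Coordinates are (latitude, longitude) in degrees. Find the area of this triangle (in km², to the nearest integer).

Side lengths (central angles): a = 0.6187, b = 1.9236, c = 2.3720 rad; semiperimeter s = 2.4572.
By l'Huilier's theorem, tan(E/4) = √[tan(s/2) tan((s−a)/2) tan((s−b)/2) tan((s−c)/2)], giving spherical excess E = 0.8165 rad.
Area = E·R² = 0.8165 × (3389.5)² ≈ 9380155 km².

9380155 km²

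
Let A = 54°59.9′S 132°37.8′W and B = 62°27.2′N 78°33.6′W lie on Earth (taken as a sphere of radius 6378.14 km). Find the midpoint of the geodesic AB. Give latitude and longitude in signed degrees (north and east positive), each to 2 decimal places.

The central angle between A and B is δ = 2.1780 rad.
With f = 0.5, the slerp weights are sin((1−f)δ)/sin δ = 1.0791 and sin(fδ)/sin δ = 1.0791.
Weighted sum of the unit vectors: (1.0791)·(-0.3885,-0.4220,-0.8191) + (1.0791)·(0.0917,-0.4533,0.8866) = (-0.3202, -0.9445, 0.0728).
Converting back: φ = atan2(z, √(x²+y²)) = 4.18°, λ = atan2(y, x) = -108.73°.

4.18°, -108.73°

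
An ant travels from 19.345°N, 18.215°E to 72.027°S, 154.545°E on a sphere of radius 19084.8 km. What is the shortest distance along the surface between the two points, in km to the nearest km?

40542 km

Let φ₁ = 0.3376 rad, φ₂ = -1.2571 rad, and Δλ = 2.3794 rad.
cos c = sin φ₁ sin φ₂ + cos φ₁ cos φ₂ cos Δλ = (0.3313)(-0.9512) + (0.9435)(0.3086)(-0.7233) = -0.52569,
so c = arccos(-0.52569) = 2.12432 rad.
Distance = R·c = 19084.8 × 2.1243 ≈ 40542 km.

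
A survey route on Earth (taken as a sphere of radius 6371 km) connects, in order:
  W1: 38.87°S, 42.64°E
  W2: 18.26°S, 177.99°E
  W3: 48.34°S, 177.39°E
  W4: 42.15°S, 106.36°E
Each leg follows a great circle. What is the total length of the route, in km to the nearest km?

Leg W1→W2: central angle 1.9064 rad, distance 12145.8 km.
Leg W2→W3: central angle 0.5251 rad, distance 3345.2 km.
Leg W3→W4: central angle 0.8479 rad, distance 5402.0 km.
Total: 12145.8 + 3345.2 + 5402.0 ≈ 20893 km.

20893 km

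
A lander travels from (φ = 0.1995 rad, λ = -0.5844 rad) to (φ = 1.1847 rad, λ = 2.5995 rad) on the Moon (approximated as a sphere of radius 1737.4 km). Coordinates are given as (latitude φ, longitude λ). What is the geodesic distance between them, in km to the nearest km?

3053 km

With latitudes φ₁ = 11.431°, φ₂ = 67.878° and longitude difference Δλ = -177.576°:
Haversine: a = sin²(Δφ/2) + cos φ₁ cos φ₂ sin²(Δλ/2) = 0.2237 + (0.9802)(0.3766)(0.9996) = 0.59259.
Central angle c = 2·arcsin(√a) = 1.75706 rad.
Distance = R·c = 1737.4 × 1.7571 ≈ 3053 km.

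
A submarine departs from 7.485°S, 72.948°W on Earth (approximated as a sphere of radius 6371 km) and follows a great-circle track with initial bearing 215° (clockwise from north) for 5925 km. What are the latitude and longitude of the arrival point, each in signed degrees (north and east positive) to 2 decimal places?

-46.80°, -115.14°

Angular distance δ = d/R = 5925/6371 = 0.93000 rad; initial bearing θ = 3.7525 rad.
sin φ₂ = sin φ₁ cos δ + cos φ₁ sin δ cos θ = (-0.1303)(0.5978) + (0.9915)(0.8016)(-0.8192) = -0.7289, so φ₂ = -46.80°.
Δλ = atan2(sin θ sin δ cos φ₁, cos δ − sin φ₁ sin φ₂) = atan2(-0.4559, 0.5029) = -42.193°.
λ₂ = -72.948° − 42.193° = -115.14°.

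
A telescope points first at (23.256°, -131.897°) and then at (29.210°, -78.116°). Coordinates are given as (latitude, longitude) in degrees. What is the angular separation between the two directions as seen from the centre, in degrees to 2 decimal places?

Let φ₁ = 0.4059 rad, φ₂ = 0.5098 rad, and Δλ = 0.9387 rad.
cos c = sin φ₁ sin φ₂ + cos φ₁ cos φ₂ cos Δλ = (0.3948)(0.4880) + (0.9187)(0.8728)(0.5909) = 0.66652,
so c = arccos(0.66652) = 0.84127 rad.
So the angular separation is 48.20°.

48.20°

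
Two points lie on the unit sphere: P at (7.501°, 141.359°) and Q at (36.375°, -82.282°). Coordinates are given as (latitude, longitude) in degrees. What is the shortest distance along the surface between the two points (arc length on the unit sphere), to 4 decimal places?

Let φ₁ = 0.1309 rad, φ₂ = 0.6349 rad, and Δλ = 2.3799 rad.
Haversine: a = sin²(Δφ/2) + cos φ₁ cos φ₂ sin²(Δλ/2) = 0.0622 + (0.9914)(0.8052)(0.8618) = 0.75013.
Central angle c = 2·arcsin(√a) = 2.09470 rad.
On the unit sphere the arc length equals the central angle: 2.0947.

2.0947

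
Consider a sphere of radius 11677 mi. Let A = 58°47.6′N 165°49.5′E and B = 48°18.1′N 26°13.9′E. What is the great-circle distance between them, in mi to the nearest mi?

With latitudes φ₁ = 58.793°, φ₂ = 48.302° and longitude difference Δλ = -139.593°:
Haversine: a = sin²(Δφ/2) + cos φ₁ cos φ₂ sin²(Δλ/2) = 0.0084 + (0.5181)(0.6652)(0.8807) = 0.31191.
Central angle c = 2·arcsin(√a) = 1.18514 rad.
Distance = R·c = 11677 × 1.1851 ≈ 13839 mi.

13839 mi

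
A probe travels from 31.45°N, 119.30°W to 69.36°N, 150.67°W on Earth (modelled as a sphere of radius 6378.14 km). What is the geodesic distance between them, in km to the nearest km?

4658 km

In radians: φ₁ = 0.5489, φ₂ = 1.2106, Δλ = -31.370° = -0.5475 rad.
cos c = sin φ₁ sin φ₂ + cos φ₁ cos φ₂ cos Δλ = (0.5218)(0.9358) + (0.8531)(0.3525)(0.8538) = 0.74502,
so c = arccos(0.74502) = 0.73023 rad.
Distance = R·c = 6378.14 × 0.7302 ≈ 4658 km.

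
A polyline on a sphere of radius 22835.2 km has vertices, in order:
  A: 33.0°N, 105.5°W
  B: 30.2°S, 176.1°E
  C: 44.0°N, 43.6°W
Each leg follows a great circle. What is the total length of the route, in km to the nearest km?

Leg A→B: central angle 1.6994 rad, distance 38805.3 km.
Leg B→C: central angle 2.5459 rad, distance 58136.5 km.
Total: 38805.3 + 58136.5 ≈ 96942 km.

96942 km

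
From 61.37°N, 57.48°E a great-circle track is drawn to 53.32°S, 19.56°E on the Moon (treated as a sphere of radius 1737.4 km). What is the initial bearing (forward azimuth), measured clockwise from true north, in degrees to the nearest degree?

205°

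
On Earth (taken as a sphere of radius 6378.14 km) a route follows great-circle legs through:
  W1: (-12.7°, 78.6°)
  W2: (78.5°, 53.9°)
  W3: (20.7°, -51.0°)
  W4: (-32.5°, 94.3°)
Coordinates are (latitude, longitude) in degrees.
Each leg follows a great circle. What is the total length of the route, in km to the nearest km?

Leg W1→W2: central angle 1.6095 rad, distance 10265.9 km.
Leg W2→W3: central angle 1.2678 rad, distance 8085.9 km.
Leg W3→W4: central angle 2.5654 rad, distance 16362.5 km.
Total: 10265.9 + 8085.9 + 16362.5 ≈ 34714 km.

34714 km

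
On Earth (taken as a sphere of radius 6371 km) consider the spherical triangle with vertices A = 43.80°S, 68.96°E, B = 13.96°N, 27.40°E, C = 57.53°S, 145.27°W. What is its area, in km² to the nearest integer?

32835047 km²

Side lengths (central angles): a = 2.3750, b = 1.3041, c = 1.2056 rad; semiperimeter s = 2.4423.
By l'Huilier's theorem, tan(E/4) = √[tan(s/2) tan((s−a)/2) tan((s−b)/2) tan((s−c)/2)], giving spherical excess E = 0.8090 rad.
Area = E·R² = 0.8090 × (6371)² ≈ 32835047 km².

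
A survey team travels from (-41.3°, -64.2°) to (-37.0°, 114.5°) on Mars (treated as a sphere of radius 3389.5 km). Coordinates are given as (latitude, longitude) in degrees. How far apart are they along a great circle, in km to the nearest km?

6016 km

Let φ₁ = -0.7208 rad, φ₂ = -0.6458 rad, and Δλ = 3.1189 rad.
cos c = sin φ₁ sin φ₂ + cos φ₁ cos φ₂ cos Δλ = (-0.6600)(-0.6018) + (0.7513)(0.7986)(-0.9997) = -0.20263,
so c = arccos(-0.20263) = 1.77484 rad.
Distance = R·c = 3389.5 × 1.7748 ≈ 6016 km.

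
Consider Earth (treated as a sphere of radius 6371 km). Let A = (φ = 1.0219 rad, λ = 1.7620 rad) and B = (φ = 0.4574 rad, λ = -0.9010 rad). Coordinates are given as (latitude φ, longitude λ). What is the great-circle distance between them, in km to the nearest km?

With latitudes φ₁ = 58.551°, φ₂ = 26.207° and longitude difference Δλ = -152.579°:
cos c = sin φ₁ sin φ₂ + cos φ₁ cos φ₂ cos Δλ = (0.8531)(0.4416) + (0.5217)(0.8972)(-0.8876) = -0.03877,
so c = arccos(-0.03877) = 1.60958 rad.
Distance = R·c = 6371 × 1.6096 ≈ 10255 km.

10255 km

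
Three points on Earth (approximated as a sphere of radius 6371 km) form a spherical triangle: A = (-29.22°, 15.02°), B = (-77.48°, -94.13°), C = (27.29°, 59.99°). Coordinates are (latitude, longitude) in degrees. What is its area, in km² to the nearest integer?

Side lengths (central angles): a = 2.2407, b = 1.2399, c = 1.1434 rad; semiperimeter s = 2.3120.
By l'Huilier's theorem, tan(E/4) = √[tan(s/2) tan((s−a)/2) tan((s−b)/2) tan((s−c)/2)], giving spherical excess E = 0.7061 rad.
Area = E·R² = 0.7061 × (6371)² ≈ 28658929 km².

28658929 km²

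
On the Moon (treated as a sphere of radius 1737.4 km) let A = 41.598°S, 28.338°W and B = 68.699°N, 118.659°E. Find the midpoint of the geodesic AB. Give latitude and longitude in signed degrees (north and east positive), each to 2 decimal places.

Central angle δ = 2.5799 rad. Interpolating on the sphere with fraction f = 0.5:
P = [sin((1−f)δ)·A + sin(fδ)·B] / sin δ = 1.8040·A + 1.8040·B in Cartesian coordinates,
giving P = (0.8731, -0.0653, 0.4831), i.e. latitude 28.89°, longitude -4.28°.

28.89°, -4.28°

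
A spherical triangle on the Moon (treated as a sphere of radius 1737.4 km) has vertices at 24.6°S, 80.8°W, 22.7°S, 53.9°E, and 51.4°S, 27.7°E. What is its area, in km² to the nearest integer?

Side lengths (central angles): a = 0.6128, b = 1.4249, c = 2.0146 rad; semiperimeter s = 2.0262.
By l'Huilier's theorem, tan(E/4) = √[tan(s/2) tan((s−a)/2) tan((s−b)/2) tan((s−c)/2)], giving spherical excess E = 0.1983 rad.
Area = E·R² = 0.1983 × (1737.4)² ≈ 598538 km².

598538 km²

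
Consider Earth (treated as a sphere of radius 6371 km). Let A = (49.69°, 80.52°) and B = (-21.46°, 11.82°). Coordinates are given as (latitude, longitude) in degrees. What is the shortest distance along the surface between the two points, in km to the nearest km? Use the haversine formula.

10392 km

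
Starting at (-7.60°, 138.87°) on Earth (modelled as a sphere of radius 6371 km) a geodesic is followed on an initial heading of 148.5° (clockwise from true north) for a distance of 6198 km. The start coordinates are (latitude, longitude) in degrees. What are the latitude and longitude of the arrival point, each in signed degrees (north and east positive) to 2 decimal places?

-50.62°, -178.24°

Angular distance δ = d/R = 6198/6371 = 0.97285 rad; initial bearing θ = 2.5918 rad.
sin φ₂ = sin φ₁ cos δ + cos φ₁ sin δ cos θ = (-0.1323)(0.5629) + (0.9912)(0.8265)(-0.8526) = -0.7730, so φ₂ = -50.62°.
Δλ = atan2(sin θ sin δ cos φ₁, cos δ − sin φ₁ sin φ₂) = atan2(0.4280, 0.4607) = 42.895°.
λ₂ = 138.870° + 42.895° = 181.76° → -178.24° after wrapping to (−180°, 180°].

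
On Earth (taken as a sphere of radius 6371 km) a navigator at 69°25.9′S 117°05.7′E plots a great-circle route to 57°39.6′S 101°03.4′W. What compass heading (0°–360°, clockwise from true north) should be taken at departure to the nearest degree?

With φ₁ = -1.2118, φ₂ = -1.0064, Δλ = 2.4757 rad, the forward-azimuth formula gives
θ = atan2( sin Δλ cos φ₂ , cos φ₁ sin φ₂ − sin φ₁ cos φ₂ cos Δλ ) = atan2(0.3305, -0.6907) = 154.43°.
So the initial bearing is 154°.

154°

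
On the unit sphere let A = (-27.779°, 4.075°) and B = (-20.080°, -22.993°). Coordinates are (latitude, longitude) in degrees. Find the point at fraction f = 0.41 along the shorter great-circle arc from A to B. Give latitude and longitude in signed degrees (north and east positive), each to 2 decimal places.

-25.21°, -7.42°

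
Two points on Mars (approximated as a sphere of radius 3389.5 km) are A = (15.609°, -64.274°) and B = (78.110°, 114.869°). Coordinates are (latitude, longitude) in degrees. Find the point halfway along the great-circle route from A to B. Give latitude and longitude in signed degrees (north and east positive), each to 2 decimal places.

58.75°, -64.04°

Central angle δ = 1.5059 rad. Interpolating on the sphere with fraction f = 0.5:
P = [sin((1−f)δ)·A + sin(fδ)·B] / sin δ = 0.6852·A + 0.6852·B in Cartesian coordinates,
giving P = (0.2271, -0.4665, 0.8549), i.e. latitude 58.75°, longitude -64.04°.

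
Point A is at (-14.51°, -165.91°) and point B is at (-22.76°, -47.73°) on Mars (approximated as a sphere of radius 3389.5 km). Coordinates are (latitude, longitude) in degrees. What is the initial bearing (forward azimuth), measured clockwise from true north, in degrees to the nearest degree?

With φ₁ = -0.2532, φ₂ = -0.3972, Δλ = 2.0626 rad, the forward-azimuth formula gives
θ = atan2( sin Δλ cos φ₂ , cos φ₁ sin φ₂ − sin φ₁ cos φ₂ cos Δλ ) = atan2(0.8128, -0.4836) = 120.75°.
So the initial bearing is 121°.

121°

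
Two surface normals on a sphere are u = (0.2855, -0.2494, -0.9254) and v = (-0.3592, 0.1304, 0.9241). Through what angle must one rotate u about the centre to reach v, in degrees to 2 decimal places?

u·v = -0.9902; |u| = 1.0000, |v| = 1.0000.
cos θ = (u·v)/(|u||v|) = -0.9902, so θ = 171.97°.

171.97°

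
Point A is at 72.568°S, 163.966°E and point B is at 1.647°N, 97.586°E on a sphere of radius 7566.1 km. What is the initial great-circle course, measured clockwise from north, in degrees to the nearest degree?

293°

Δλ = -66.380° = -1.1585 rad.
y = sin Δλ · cos φ₂ = (-0.9162)(0.9996) = -0.9158
x = cos φ₁ sin φ₂ − sin φ₁ cos φ₂ cos Δλ = (0.2996)(0.0287) − (-0.9541)(0.9996)(0.4007) = 0.3907
θ = atan2(y, x) = -66.90°; adding 360° gives 293°.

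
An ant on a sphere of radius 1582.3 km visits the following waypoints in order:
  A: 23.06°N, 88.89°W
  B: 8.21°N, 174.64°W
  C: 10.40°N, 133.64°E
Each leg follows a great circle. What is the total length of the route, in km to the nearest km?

Leg A→B: central angle 1.4471 rad, distance 2289.7 km.
Leg B→C: central angle 0.8907 rad, distance 1409.4 km.
Total: 2289.7 + 1409.4 ≈ 3699 km.

3699 km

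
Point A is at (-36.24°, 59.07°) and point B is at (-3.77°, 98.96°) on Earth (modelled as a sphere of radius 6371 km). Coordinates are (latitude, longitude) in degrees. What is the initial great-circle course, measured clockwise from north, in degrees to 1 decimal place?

With φ₁ = -0.6325, φ₂ = -0.0658, Δλ = 0.6962 rad, the forward-azimuth formula gives
θ = atan2( sin Δλ cos φ₂ , cos φ₁ sin φ₂ − sin φ₁ cos φ₂ cos Δλ ) = atan2(0.6399, 0.3996) = 58.02°.
So the initial bearing is 58.0°.

58.0°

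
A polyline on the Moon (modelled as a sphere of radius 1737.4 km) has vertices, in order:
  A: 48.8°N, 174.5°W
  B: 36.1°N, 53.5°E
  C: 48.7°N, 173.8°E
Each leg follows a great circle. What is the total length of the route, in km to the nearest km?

Leg A→B: central angle 1.4835 rad, distance 2577.4 km.
Leg B→C: central angle 1.3963 rad, distance 2426.0 km.
Total: 2577.4 + 2426.0 ≈ 5003 km.

5003 km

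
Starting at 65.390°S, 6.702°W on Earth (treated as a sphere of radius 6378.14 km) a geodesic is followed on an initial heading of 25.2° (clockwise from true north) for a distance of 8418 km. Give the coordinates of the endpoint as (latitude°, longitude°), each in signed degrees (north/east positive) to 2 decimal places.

8.00°, 17.91°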